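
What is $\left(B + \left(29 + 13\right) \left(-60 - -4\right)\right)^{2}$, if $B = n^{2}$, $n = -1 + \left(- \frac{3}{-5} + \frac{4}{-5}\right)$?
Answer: $\frac{3453207696}{625} \approx 5.5251 \cdot 10^{6}$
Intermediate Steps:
$n = - \frac{6}{5}$ ($n = -1 + \left(\left(-3\right) \left(- \frac{1}{5}\right) + 4 \left(- \frac{1}{5}\right)\right) = -1 + \left(\frac{3}{5} - \frac{4}{5}\right) = -1 - \frac{1}{5} = - \frac{6}{5} \approx -1.2$)
$B = \frac{36}{25}$ ($B = \left(- \frac{6}{5}\right)^{2} = \frac{36}{25} \approx 1.44$)
$\left(B + \left(29 + 13\right) \left(-60 - -4\right)\right)^{2} = \left(\frac{36}{25} + \left(29 + 13\right) \left(-60 - -4\right)\right)^{2} = \left(\frac{36}{25} + 42 \left(-60 + \left(-18 + 22\right)\right)\right)^{2} = \left(\frac{36}{25} + 42 \left(-60 + 4\right)\right)^{2} = \left(\frac{36}{25} + 42 \left(-56\right)\right)^{2} = \left(\frac{36}{25} - 2352\right)^{2} = \left(- \frac{58764}{25}\right)^{2} = \frac{3453207696}{625}$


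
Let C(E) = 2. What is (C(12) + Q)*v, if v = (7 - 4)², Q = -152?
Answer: -1350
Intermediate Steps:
v = 9 (v = 3² = 9)
(C(12) + Q)*v = (2 - 152)*9 = -150*9 = -1350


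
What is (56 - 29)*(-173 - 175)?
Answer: -9396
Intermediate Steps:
(56 - 29)*(-173 - 175) = 27*(-348) = -9396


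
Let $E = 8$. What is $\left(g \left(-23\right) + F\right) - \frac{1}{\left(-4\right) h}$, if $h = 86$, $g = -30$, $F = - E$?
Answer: $\frac{234609}{344} \approx 682.0$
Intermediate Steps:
$F = -8$ ($F = \left(-1\right) 8 = -8$)
$\left(g \left(-23\right) + F\right) - \frac{1}{\left(-4\right) h} = \left(\left(-30\right) \left(-23\right) - 8\right) - \frac{1}{\left(-4\right) 86} = \left(690 - 8\right) - \frac{1}{-344} = 682 - - \frac{1}{344} = 682 + \frac{1}{344} = \frac{234609}{344}$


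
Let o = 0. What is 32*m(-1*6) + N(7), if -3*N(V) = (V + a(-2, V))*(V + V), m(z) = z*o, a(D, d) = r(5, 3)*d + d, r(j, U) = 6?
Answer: -784/3 ≈ -261.33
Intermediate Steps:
a(D, d) = 7*d (a(D, d) = 6*d + d = 7*d)
m(z) = 0 (m(z) = z*0 = 0)
N(V) = -16*V²/3 (N(V) = -(V + 7*V)*(V + V)/3 = -8*V*2*V/3 = -16*V²/3)
32*m(-1*6) + N(7) = 32*0 - 16/3*7² = 0 - 16/3*49 = 0 - 784/3 = -784/3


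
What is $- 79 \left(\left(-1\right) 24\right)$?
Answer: $1896$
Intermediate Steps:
$- 79 \left(\left(-1\right) 24\right) = \left(-79\right) \left(-24\right) = 1896$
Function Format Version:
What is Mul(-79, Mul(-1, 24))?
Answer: 1896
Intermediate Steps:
Mul(-79, Mul(-1, 24)) = Mul(-79, -24) = 1896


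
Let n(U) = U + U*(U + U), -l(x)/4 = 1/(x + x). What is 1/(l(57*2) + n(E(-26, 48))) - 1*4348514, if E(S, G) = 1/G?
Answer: -395692886/91 ≈ -4.3483e+6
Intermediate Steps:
l(x) = -2/x (l(x) = -4/(x + x) = -4*1/(2*x) = -2/x)
n(U) = U + 2*U**2 (n(U) = U + U*(2*U) = U + 2*U**2)
1/(l(57*2) + n(E(-26, 48))) - 1*4348514 = 1/(-2/(57*2) + (1 + 2/48)/48) - 1*4348514 = 1/(-2/114 + (1 + 2*(1/48))/48) - 4348514 = 1/(-2*1/114 + (1 + 1/24)/48) - 4348514 = 1/(-1/57 + (1/48)*(25/24)) - 4348514 = 1/(-1/57 + 25/1152) - 4348514 = 1/(91/21888) - 4348514 = 21888/91 - 4348514 = -395692886/91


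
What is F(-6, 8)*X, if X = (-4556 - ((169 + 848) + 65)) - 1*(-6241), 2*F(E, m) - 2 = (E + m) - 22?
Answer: -5427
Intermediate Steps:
F(E, m) = -10 + E/2 + m/2 (F(E, m) = 1 + ((E + m) - 22)/2 = 1 + (-22 + E + m)/2 = 1 + (-11 + E/2 + m/2) = -10 + E/2 + m/2)
X = 603 (X = (-4556 - (1017 + 65)) + 6241 = (-4556 - 1*1082) + 6241 = (-4556 - 1082) + 6241 = -5638 + 6241 = 603)
F(-6, 8)*X = (-10 + (½)*(-6) + (½)*8)*603 = (-10 - 3 + 4)*603 = -9*603 = -5427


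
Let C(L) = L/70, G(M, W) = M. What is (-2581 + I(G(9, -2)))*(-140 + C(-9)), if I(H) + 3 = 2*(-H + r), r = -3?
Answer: 12790936/35 ≈ 3.6546e+5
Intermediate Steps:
I(H) = -9 - 2*H (I(H) = -3 + 2*(-H - 3) = -3 + 2*(-3 - H) = -3 + (-6 - 2*H) = -9 - 2*H)
C(L) = L/70 (C(L) = L*(1/70) = L/70)
(-2581 + I(G(9, -2)))*(-140 + C(-9)) = (-2581 + (-9 - 2*9))*(-140 + (1/70)*(-9)) = (-2581 + (-9 - 18))*(-140 - 9/70) = (-2581 - 27)*(-9809/70) = -2608*(-9809/70) = 12790936/35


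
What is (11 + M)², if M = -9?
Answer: 4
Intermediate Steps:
(11 + M)² = (11 - 9)² = 2² = 4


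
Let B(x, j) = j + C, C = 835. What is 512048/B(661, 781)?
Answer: 32003/101 ≈ 316.86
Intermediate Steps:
B(x, j) = 835 + j (B(x, j) = j + 835 = 835 + j)
512048/B(661, 781) = 512048/(835 + 781) = 512048/1616 = 512048*(1/1616) = 32003/101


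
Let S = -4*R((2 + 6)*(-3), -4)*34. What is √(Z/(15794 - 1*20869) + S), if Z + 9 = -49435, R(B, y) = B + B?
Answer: 2*√1683836483/1015 ≈ 80.856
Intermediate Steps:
R(B, y) = 2*B
Z = -49444 (Z = -9 - 49435 = -49444)
S = 6528 (S = -8*(2 + 6)*(-3)*34 = -8*8*(-3)*34 = -8*(-24)*34 = -4*(-48)*34 = 192*34 = 6528)
√(Z/(15794 - 1*20869) + S) = √(-49444/(15794 - 1*20869) + 6528) = √(-49444/(15794 - 20869) + 6528) = √(-49444/(-5075) + 6528) = √(-49444*(-1/5075) + 6528) = √(49444/5075 + 6528) = √(33179044/5075) = 2*√1683836483/1015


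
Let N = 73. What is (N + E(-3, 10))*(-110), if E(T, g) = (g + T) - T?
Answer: -9130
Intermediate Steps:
E(T, g) = g (E(T, g) = (T + g) - T = g)
(N + E(-3, 10))*(-110) = (73 + 10)*(-110) = 83*(-110) = -9130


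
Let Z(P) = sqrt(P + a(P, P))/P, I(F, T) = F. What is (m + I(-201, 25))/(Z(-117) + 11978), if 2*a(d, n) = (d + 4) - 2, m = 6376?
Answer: 106578447300/206736298279 + 38025*I*sqrt(698)/206736298279 ≈ 0.51553 + 4.8594e-6*I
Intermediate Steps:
a(d, n) = 1 + d/2 (a(d, n) = ((d + 4) - 2)/2 = ((4 + d) - 2)/2 = (2 + d)/2 = 1 + d/2)
Z(P) = sqrt(1 + 3*P/2)/P (Z(P) = sqrt(P + (1 + P/2))/P = sqrt(1 + 3*P/2)/P)
(m + I(-201, 25))/(Z(-117) + 11978) = (6376 - 201)/((1/2)*sqrt(4 + 6*(-117))/(-117) + 11978) = 6175/((1/2)*(-1/117)*sqrt(4 - 702) + 11978) = 6175/((1/2)*(-1/117)*sqrt(-698) + 11978) = 6175/((1/2)*(-1/117)*(I*sqrt(698)) + 11978) = 6175/(-I*sqrt(698)/234 + 11978) = 6175/(11978 - I*sqrt(698)/234)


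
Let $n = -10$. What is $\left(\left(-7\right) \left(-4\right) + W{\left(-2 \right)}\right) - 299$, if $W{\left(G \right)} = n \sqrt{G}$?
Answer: $-271 - 10 i \sqrt{2} \approx -271.0 - 14.142 i$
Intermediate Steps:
$W{\left(G \right)} = - 10 \sqrt{G}$
$\left(\left(-7\right) \left(-4\right) + W{\left(-2 \right)}\right) - 299 = \left(\left(-7\right) \left(-4\right) - 10 \sqrt{-2}\right) - 299 = \left(28 - 10 i \sqrt{2}\right) - 299 = -271 - 10 i \sqrt{2}$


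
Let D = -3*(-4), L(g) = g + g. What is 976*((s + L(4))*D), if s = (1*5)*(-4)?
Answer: -140544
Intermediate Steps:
L(g) = 2*g
s = -20 (s = 5*(-4) = -20)
D = 12
976*((s + L(4))*D) = 976*((-20 + 2*4)*12) = 976*((-20 + 8)*12) = 976*(-12*12) = 976*(-144) = -140544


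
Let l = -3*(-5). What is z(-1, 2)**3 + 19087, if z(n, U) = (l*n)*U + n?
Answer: -10704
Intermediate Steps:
l = 15
z(n, U) = n + 15*U*n (z(n, U) = (15*n)*U + n = 15*U*n + n = n + 15*U*n)
z(-1, 2)**3 + 19087 = (-(1 + 15*2))**3 + 19087 = (-(1 + 30))**3 + 19087 = (-1*31)**3 + 19087 = (-31)**3 + 19087 = -29791 + 19087 = -10704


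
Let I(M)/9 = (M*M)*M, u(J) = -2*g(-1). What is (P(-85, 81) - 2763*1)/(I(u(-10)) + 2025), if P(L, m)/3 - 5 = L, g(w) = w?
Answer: -1001/699 ≈ -1.4320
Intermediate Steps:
u(J) = 2 (u(J) = -2*(-1) = 2)
P(L, m) = 15 + 3*L
I(M) = 9*M³ (I(M) = 9*((M*M)*M) = 9*(M²*M) = 9*M³)
(P(-85, 81) - 2763*1)/(I(u(-10)) + 2025) = ((15 + 3*(-85)) - 2763*1)/(9*2³ + 2025) = ((15 - 255) - 2763)/(9*8 + 2025) = (-240 - 2763)/(72 + 2025) = -3003/2097 = -3003*1/2097 = -1001/699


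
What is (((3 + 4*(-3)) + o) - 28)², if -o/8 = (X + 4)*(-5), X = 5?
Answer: 104329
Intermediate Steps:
o = 360 (o = -8*(5 + 4)*(-5) = -72*(-5) = -8*(-45) = 360)
(((3 + 4*(-3)) + o) - 28)² = (((3 + 4*(-3)) + 360) - 28)² = (((3 - 12) + 360) - 28)² = ((-9 + 360) - 28)² = (351 - 28)² = 323² = 104329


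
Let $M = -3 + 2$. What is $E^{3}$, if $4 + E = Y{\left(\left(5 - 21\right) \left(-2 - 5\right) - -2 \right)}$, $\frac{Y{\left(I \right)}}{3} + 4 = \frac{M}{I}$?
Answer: $- \frac{225866529}{54872} \approx -4116.2$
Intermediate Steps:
$M = -1$
$Y{\left(I \right)} = -12 - \frac{3}{I}$ ($Y{\left(I \right)} = -12 + 3 \left(- \frac{1}{I}\right) = -12 - \frac{3}{I}$)
$E = - \frac{609}{38}$ ($E = -4 - \left(12 + \frac{3}{\left(5 - 21\right) \left(-2 - 5\right) - -2}\right) = -4 - \left(12 + \frac{3}{\left(5 - 21\right) \left(-7\right) + 2}\right) = -4 - \left(12 + \frac{3}{\left(-16\right) \left(-7\right) + 2}\right) = -4 - \left(12 + \frac{3}{112 + 2}\right) = -4 - \left(12 + \frac{3}{114}\right) = -4 - \frac{457}{38} = - \frac{609}{38} \approx -16.026$)
$E^{3} = \left(- \frac{609}{38}\right)^{3} = - \frac{225866529}{54872}$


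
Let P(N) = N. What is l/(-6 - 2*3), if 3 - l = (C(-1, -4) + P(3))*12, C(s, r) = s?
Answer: 7/4 ≈ 1.7500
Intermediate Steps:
l = -21 (l = 3 - (-1 + 3)*12 = 3 - 2*12 = 3 - 1*24 = 3 - 24 = -21)
l/(-6 - 2*3) = -21/(-6 - 2*3) = -21/(-6 - 6) = -21/(-12) = -21*(-1/12) = 7/4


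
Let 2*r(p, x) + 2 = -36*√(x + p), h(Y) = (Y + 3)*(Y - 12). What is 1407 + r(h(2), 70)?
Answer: 1406 - 36*√5 ≈ 1325.5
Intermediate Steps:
h(Y) = (-12 + Y)*(3 + Y) (h(Y) = (3 + Y)*(-12 + Y) = (-12 + Y)*(3 + Y))
r(p, x) = -1 - 18*√(p + x) (r(p, x) = -1 + (-36*√(x + p))/2 = -1 + (-36*√(p + x))/2 = -1 - 18*√(p + x))
1407 + r(h(2), 70) = 1407 + (-1 - 18*√((-36 + 2² - 9*2) + 70)) = 1407 + (-1 - 18*√((-36 + 4 - 18) + 70)) = 1407 + (-1 - 18*√(-50 + 70)) = 1407 + (-1 - 36*√5) = 1406 - 36*√5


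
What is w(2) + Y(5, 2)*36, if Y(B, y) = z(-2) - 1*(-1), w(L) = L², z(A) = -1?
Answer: 4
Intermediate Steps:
Y(B, y) = 0 (Y(B, y) = -1 - 1*(-1) = -1 + 1 = 0)
w(2) + Y(5, 2)*36 = 2² + 0*36 = 4 + 0 = 4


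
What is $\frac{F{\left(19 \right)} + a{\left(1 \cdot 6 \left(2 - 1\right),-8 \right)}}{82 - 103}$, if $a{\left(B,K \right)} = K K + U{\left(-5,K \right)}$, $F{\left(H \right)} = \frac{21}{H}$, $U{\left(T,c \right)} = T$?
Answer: $- \frac{1142}{399} \approx -2.8622$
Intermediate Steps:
$a{\left(B,K \right)} = -5 + K^{2}$ ($a{\left(B,K \right)} = K K - 5 = K^{2} - 5 = -5 + K^{2}$)
$\frac{F{\left(19 \right)} + a{\left(1 \cdot 6 \left(2 - 1\right),-8 \right)}}{82 - 103} = \frac{\frac{21}{19} - \left(5 - \left(-8\right)^{2}\right)}{82 - 103} = \frac{21 \cdot \frac{1}{19} + \left(-5 + 64\right)}{-21} = \left(\frac{21}{19} + 59\right) \left(- \frac{1}{21}\right) = \frac{1142}{19} \left(- \frac{1}{21}\right) = - \frac{1142}{399}$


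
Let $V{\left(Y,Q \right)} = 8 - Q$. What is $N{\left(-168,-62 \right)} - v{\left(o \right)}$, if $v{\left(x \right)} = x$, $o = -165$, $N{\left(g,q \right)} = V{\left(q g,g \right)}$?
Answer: $341$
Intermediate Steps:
$N{\left(g,q \right)} = 8 - g$
$N{\left(-168,-62 \right)} - v{\left(o \right)} = \left(8 - -168\right) - -165 = \left(8 + 168\right) + 165 = 176 + 165 = 341$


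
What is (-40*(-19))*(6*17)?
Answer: 77520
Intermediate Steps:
(-40*(-19))*(6*17) = 760*102 = 77520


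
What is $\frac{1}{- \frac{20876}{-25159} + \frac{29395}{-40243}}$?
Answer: $\frac{1012473637}{100564063} \approx 10.068$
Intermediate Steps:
$\frac{1}{- \frac{20876}{-25159} + \frac{29395}{-40243}} = \frac{1}{\left(-20876\right) \left(- \frac{1}{25159}\right) + 29395 \left(- \frac{1}{40243}\right)} = \frac{1}{\frac{20876}{25159} - \frac{29395}{40243}} = \frac{1}{\frac{100564063}{1012473637}} = \frac{1012473637}{100564063}$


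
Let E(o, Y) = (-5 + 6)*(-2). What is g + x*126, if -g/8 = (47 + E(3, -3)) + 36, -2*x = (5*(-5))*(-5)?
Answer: -8523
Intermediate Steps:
E(o, Y) = -2 (E(o, Y) = 1*(-2) = -2)
x = -125/2 (x = -5*(-5)*(-5)/2 = -(-25)*(-5)/2 = -½*125 = -125/2 ≈ -62.500)
g = -648 (g = -8*((47 - 2) + 36) = -8*(45 + 36) = -8*81 = -648)
g + x*126 = -648 - 125/2*126 = -648 - 7875 = -8523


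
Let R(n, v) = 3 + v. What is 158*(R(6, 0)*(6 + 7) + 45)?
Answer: 13272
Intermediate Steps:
158*(R(6, 0)*(6 + 7) + 45) = 158*((3 + 0)*(6 + 7) + 45) = 158*(3*13 + 45) = 158*(39 + 45) = 158*84 = 13272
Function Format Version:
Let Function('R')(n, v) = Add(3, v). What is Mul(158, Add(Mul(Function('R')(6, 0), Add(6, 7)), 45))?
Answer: 13272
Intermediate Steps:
Mul(158, Add(Mul(Function('R')(6, 0), Add(6, 7)), 45)) = Mul(158, Add(Mul(Add(3, 0), Add(6, 7)), 45)) = Mul(158, Add(Mul(3, 13), 45)) = Mul(158, Add(39, 45)) = Mul(158, 84) = 13272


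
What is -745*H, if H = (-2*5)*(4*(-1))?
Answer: -29800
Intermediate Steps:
H = 40 (H = -10*(-4) = 40)
-745*H = -745*40 = -29800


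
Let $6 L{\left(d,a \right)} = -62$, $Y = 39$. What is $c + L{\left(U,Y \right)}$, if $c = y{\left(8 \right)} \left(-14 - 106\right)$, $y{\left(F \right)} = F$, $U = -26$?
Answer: $- \frac{2911}{3} \approx -970.33$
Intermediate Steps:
$L{\left(d,a \right)} = - \frac{31}{3}$ ($L{\left(d,a \right)} = \frac{1}{6} \left(-62\right) = - \frac{31}{3}$)
$c = -960$ ($c = 8 \left(-14 - 106\right) = 8 \left(-120\right) = -960$)
$c + L{\left(U,Y \right)} = -960 - \frac{31}{3} = - \frac{2911}{3}$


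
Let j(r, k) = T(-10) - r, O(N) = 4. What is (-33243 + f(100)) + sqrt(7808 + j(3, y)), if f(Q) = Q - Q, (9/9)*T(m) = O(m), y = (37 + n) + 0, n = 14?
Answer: -33243 + sqrt(7809) ≈ -33155.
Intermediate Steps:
y = 51 (y = (37 + 14) + 0 = 51 + 0 = 51)
T(m) = 4
f(Q) = 0
j(r, k) = 4 - r
(-33243 + f(100)) + sqrt(7808 + j(3, y)) = (-33243 + 0) + sqrt(7808 + (4 - 1*3)) = -33243 + sqrt(7808 + (4 - 3)) = -33243 + sqrt(7808 + 1) = -33243 + sqrt(7809)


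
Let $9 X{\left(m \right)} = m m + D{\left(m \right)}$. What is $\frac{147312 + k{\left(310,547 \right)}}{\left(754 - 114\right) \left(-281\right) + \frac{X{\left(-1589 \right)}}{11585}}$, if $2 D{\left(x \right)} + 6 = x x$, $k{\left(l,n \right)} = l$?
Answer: $- \frac{10261205220}{12498153481} \approx -0.82102$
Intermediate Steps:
$D{\left(x \right)} = -3 + \frac{x^{2}}{2}$ ($D{\left(x \right)} = -3 + \frac{x x}{2} = -3 + \frac{x^{2}}{2}$)
$X{\left(m \right)} = - \frac{1}{3} + \frac{m^{2}}{6}$ ($X{\left(m \right)} = \frac{m m + \left(-3 + \frac{m^{2}}{2}\right)}{9} = \frac{m^{2} + \left(-3 + \frac{m^{2}}{2}\right)}{9} = \frac{-3 + \frac{3 m^{2}}{2}}{9} = - \frac{1}{3} + \frac{m^{2}}{6}$)
$\frac{147312 + k{\left(310,547 \right)}}{\left(754 - 114\right) \left(-281\right) + \frac{X{\left(-1589 \right)}}{11585}} = \frac{147312 + 310}{\left(754 - 114\right) \left(-281\right) + \frac{- \frac{1}{3} + \frac{\left(-1589\right)^{2}}{6}}{11585}} = \frac{147622}{640 \left(-281\right) + \left(- \frac{1}{3} + \frac{1}{6} \cdot 2524921\right) \frac{1}{11585}} = \frac{147622}{-179840 + \left(- \frac{1}{3} + \frac{2524921}{6}\right) \frac{1}{11585}} = \frac{147622}{-179840 + \frac{2524919}{6} \cdot \frac{1}{11585}} = \frac{147622}{-179840 + \frac{2524919}{69510}} = \frac{147622}{- \frac{12498153481}{69510}} = 147622 \left(- \frac{69510}{12498153481}\right) = - \frac{10261205220}{12498153481}$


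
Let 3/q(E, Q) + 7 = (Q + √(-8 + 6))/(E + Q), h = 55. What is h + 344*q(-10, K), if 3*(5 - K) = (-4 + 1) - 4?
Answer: -17131/339 + 1376*I*√2/339 ≈ -50.534 + 5.7403*I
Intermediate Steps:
K = 22/3 (K = 5 - ((-4 + 1) - 4)/3 = 5 - (-3 - 4)/3 = 5 - ⅓*(-7) = 5 + 7/3 = 22/3 ≈ 7.3333)
q(E, Q) = 3/(-7 + (Q + I*√2)/(E + Q)) (q(E, Q) = 3/(-7 + (Q + √(-8 + 6))/(E + Q)) = 3/(-7 + (Q + √(-2))/(E + Q)) = 3/(-7 + (Q + I*√2)/(E + Q)))
h + 344*q(-10, K) = 55 + 344*(3*(-1*(-10) - 1*22/3)/(6*(22/3) + 7*(-10) - I*√2)) = 55 + 344*(3*(10 - 22/3)/(44 - 70 - I*√2)) = 55 + 344*(3*(8/3)/(-26 - I*√2)) = 55 + 344*(8/(-26 - I*√2)) = 55 + 2752/(-26 - I*√2)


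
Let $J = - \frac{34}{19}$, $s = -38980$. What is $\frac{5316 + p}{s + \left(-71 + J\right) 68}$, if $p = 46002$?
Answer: $- \frac{487521}{417332} \approx -1.1682$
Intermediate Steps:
$J = - \frac{34}{19}$ ($J = \left(-34\right) \frac{1}{19} = - \frac{34}{19} \approx -1.7895$)
$\frac{5316 + p}{s + \left(-71 + J\right) 68} = \frac{5316 + 46002}{-38980 + \left(-71 - \frac{34}{19}\right) 68} = \frac{51318}{-38980 - \frac{94044}{19}} = \frac{51318}{- \frac{834664}{19}} = 51318 \left(- \frac{19}{834664}\right) = - \frac{487521}{417332}$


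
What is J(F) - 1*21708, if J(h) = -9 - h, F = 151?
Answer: -21868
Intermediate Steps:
J(F) - 1*21708 = (-9 - 1*151) - 1*21708 = (-9 - 151) - 21708 = -160 - 21708 = -21868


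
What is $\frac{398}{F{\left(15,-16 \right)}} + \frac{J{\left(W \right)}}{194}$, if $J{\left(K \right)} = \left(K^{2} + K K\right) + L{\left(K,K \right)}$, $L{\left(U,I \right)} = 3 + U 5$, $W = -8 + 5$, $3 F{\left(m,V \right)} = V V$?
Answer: $\frac{58293}{12416} \approx 4.695$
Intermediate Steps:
$F{\left(m,V \right)} = \frac{V^{2}}{3}$ ($F{\left(m,V \right)} = \frac{V V}{3} = \frac{V^{2}}{3}$)
$W = -3$
$L{\left(U,I \right)} = 3 + 5 U$
$J{\left(K \right)} = 3 + 2 K^{2} + 5 K$ ($J{\left(K \right)} = \left(K^{2} + K K\right) + \left(3 + 5 K\right) = \left(K^{2} + K^{2}\right) + \left(3 + 5 K\right) = 2 K^{2} + \left(3 + 5 K\right) = 3 + 2 K^{2} + 5 K$)
$\frac{398}{F{\left(15,-16 \right)}} + \frac{J{\left(W \right)}}{194} = \frac{398}{\frac{1}{3} \left(-16\right)^{2}} + \frac{3 + 2 \left(-3\right)^{2} + 5 \left(-3\right)}{194} = \frac{398}{\frac{1}{3} \cdot 256} + \left(3 + 2 \cdot 9 - 15\right) \frac{1}{194} = \frac{398}{\frac{256}{3}} + \left(3 + 18 - 15\right) \frac{1}{194} = 398 \cdot \frac{3}{256} + 6 \cdot \frac{1}{194} = \frac{597}{128} + \frac{3}{97} = \frac{58293}{12416}$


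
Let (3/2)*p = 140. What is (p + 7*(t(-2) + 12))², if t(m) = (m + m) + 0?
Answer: 200704/9 ≈ 22300.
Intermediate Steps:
t(m) = 2*m (t(m) = 2*m + 0 = 2*m)
p = 280/3 (p = (⅔)*140 = 280/3 ≈ 93.333)
(p + 7*(t(-2) + 12))² = (280/3 + 7*(2*(-2) + 12))² = (280/3 + 7*(-4 + 12))² = (280/3 + 7*8)² = (280/3 + 56)² = (448/3)² = 200704/9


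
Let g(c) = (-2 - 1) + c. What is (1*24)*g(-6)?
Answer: -216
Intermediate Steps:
g(c) = -3 + c
(1*24)*g(-6) = (1*24)*(-3 - 6) = 24*(-9) = -216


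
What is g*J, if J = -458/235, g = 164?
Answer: -75112/235 ≈ -319.63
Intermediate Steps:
J = -458/235 (J = -458*1/235 = -458/235 ≈ -1.9489)
g*J = 164*(-458/235) = -75112/235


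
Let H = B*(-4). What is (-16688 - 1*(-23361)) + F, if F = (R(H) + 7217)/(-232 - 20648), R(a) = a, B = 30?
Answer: 139325143/20880 ≈ 6672.7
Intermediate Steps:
H = -120 (H = 30*(-4) = -120)
F = -7097/20880 (F = (-120 + 7217)/(-232 - 20648) = 7097/(-20880) = 7097*(-1/20880) = -7097/20880 ≈ -0.33989)
(-16688 - 1*(-23361)) + F = (-16688 - 1*(-23361)) - 7097/20880 = (-16688 + 23361) - 7097/20880 = 6673 - 7097/20880 = 139325143/20880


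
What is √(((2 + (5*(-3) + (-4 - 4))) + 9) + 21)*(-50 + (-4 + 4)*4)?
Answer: -150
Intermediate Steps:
√(((2 + (5*(-3) + (-4 - 4))) + 9) + 21)*(-50 + (-4 + 4)*4) = √(((2 + (-15 - 8)) + 9) + 21)*(-50 + 0*4) = √(((2 - 23) + 9) + 21)*(-50 + 0) = √((-21 + 9) + 21)*(-50) = √(-12 + 21)*(-50) = √9*(-50) = 3*(-50) = -150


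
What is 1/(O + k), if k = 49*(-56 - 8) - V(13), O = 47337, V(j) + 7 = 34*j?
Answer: 1/43766 ≈ 2.2849e-5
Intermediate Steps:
V(j) = -7 + 34*j
k = -3571 (k = 49*(-56 - 8) - (-7 + 34*13) = 49*(-64) - (-7 + 442) = -3136 - 1*435 = -3136 - 435 = -3571)
1/(O + k) = 1/(47337 - 3571) = 1/43766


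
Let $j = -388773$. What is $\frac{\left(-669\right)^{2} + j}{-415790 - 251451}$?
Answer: $- \frac{58788}{667241} \approx -0.088106$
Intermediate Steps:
$\frac{\left(-669\right)^{2} + j}{-415790 - 251451} = \frac{\left(-669\right)^{2} - 388773}{-415790 - 251451} = \frac{447561 - 388773}{-667241} = 58788 \left(- \frac{1}{667241}\right) = - \frac{58788}{667241}$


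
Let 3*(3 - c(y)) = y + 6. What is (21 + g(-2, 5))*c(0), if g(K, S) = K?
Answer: 19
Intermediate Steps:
c(y) = 1 - y/3 (c(y) = 3 - (y + 6)/3 = 3 - (6 + y)/3 = 3 + (-2 - y/3) = 1 - y/3)
(21 + g(-2, 5))*c(0) = (21 - 2)*(1 - 1/3*0) = 19*(1 + 0) = 19*1 = 19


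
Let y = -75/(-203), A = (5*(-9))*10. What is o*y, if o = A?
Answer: -33750/203 ≈ -166.26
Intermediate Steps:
A = -450 (A = -45*10 = -450)
o = -450
y = 75/203 (y = -75*(-1/203) = 75/203 ≈ 0.36946)
o*y = -450*75/203 = -33750/203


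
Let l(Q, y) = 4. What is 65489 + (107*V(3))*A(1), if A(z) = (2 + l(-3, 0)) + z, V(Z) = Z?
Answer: 67736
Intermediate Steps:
A(z) = 6 + z (A(z) = (2 + 4) + z = 6 + z)
65489 + (107*V(3))*A(1) = 65489 + (107*3)*(6 + 1) = 65489 + 321*7 = 65489 + 2247 = 67736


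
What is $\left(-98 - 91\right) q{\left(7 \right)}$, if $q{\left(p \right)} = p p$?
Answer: $-9261$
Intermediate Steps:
$q{\left(p \right)} = p^{2}$
$\left(-98 - 91\right) q{\left(7 \right)} = \left(-98 - 91\right) 7^{2} = \left(-189\right) 49 = -9261$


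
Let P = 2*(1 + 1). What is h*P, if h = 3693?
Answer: 14772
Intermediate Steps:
P = 4 (P = 2*2 = 4)
h*P = 3693*4 = 14772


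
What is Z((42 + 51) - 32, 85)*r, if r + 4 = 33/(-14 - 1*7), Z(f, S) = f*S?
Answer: -202215/7 ≈ -28888.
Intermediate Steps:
Z(f, S) = S*f
r = -39/7 (r = -4 + 33/(-14 - 1*7) = -4 + 33/(-14 - 7) = -4 + 33/(-21) = -4 + 33*(-1/21) = -4 - 11/7 = -39/7 ≈ -5.5714)
Z((42 + 51) - 32, 85)*r = (85*((42 + 51) - 32))*(-39/7) = (85*(93 - 32))*(-39/7) = (85*61)*(-39/7) = 5185*(-39/7) = -202215/7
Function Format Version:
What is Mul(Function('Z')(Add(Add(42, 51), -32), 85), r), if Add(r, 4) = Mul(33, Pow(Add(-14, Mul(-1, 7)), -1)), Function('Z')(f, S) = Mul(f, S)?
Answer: Rational(-202215, 7) ≈ -28888.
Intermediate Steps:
Function('Z')(f, S) = Mul(S, f)
r = Rational(-39, 7) (r = Add(-4, Mul(33, Pow(Add(-14, Mul(-1, 7)), -1))) = Add(-4, Mul(33, Pow(Add(-14, -7), -1))) = Add(-4, Mul(33, Pow(-21, -1))) = Add(-4, Mul(33, Rational(-1, 21))) = Add(-4, Rational(-11, 7)) = Rational(-39, 7) ≈ -5.5714)
Mul(Function('Z')(Add(Add(42, 51), -32), 85), r) = Mul(Mul(85, Add(Add(42, 51), -32)), Rational(-39, 7)) = Mul(Mul(85, Add(93, -32)), Rational(-39, 7)) = Mul(Mul(85, 61), Rational(-39, 7)) = Mul(5185, Rational(-39, 7)) = Rational(-202215, 7)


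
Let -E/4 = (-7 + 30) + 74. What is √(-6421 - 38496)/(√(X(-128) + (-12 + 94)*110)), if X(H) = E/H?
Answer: 4*I*√25938399658/288737 ≈ 2.2312*I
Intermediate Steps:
E = -388 (E = -4*((-7 + 30) + 74) = -4*(23 + 74) = -4*97 = -388)
X(H) = -388/H
√(-6421 - 38496)/(√(X(-128) + (-12 + 94)*110)) = √(-6421 - 38496)/(√(-388/(-128) + (-12 + 94)*110)) = √(-44917)/(√(-388*(-1/128) + 82*110)) = (I*√44917)/(√(97/32 + 9020)) = (I*√44917)/(√(288737/32)) = (I*√44917)/((√577474/8)) = (I*√44917)*(4*√577474/288737) = 4*I*√25938399658/288737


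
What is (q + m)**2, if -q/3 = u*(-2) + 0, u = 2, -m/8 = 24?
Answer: 32400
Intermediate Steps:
m = -192 (m = -8*24 = -192)
q = 12 (q = -3*(2*(-2) + 0) = -3*(-4 + 0) = -3*(-4) = 12)
(q + m)**2 = (12 - 192)**2 = (-180)**2 = 32400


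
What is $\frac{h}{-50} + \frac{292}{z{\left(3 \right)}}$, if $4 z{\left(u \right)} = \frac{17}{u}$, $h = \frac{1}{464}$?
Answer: $\frac{81292783}{394400} \approx 206.12$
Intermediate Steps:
$h = \frac{1}{464} \approx 0.0021552$
$z{\left(u \right)} = \frac{17}{4 u}$ ($z{\left(u \right)} = \frac{17 \frac{1}{u}}{4} = \frac{17}{4 u}$)
$\frac{h}{-50} + \frac{292}{z{\left(3 \right)}} = \frac{1}{464 \left(-50\right)} + \frac{292}{\frac{17}{4} \cdot \frac{1}{3}} = \frac{1}{464} \left(- \frac{1}{50}\right) + \frac{292}{\frac{17}{4} \cdot \frac{1}{3}} = - \frac{1}{23200} + \frac{292}{\frac{17}{12}} = - \frac{1}{23200} + 292 \cdot \frac{12}{17} = - \frac{1}{23200} + \frac{3504}{17} = \frac{81292783}{394400}$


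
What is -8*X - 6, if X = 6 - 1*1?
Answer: -46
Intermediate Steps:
X = 5 (X = 6 - 1 = 5)
-8*X - 6 = -8*5 - 6 = -40 - 6 = -46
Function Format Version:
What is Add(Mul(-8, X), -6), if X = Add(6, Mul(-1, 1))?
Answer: -46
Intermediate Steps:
X = 5 (X = Add(6, -1) = 5)
Add(Mul(-8, X), -6) = Add(Mul(-8, 5), -6) = Add(-40, -6) = -46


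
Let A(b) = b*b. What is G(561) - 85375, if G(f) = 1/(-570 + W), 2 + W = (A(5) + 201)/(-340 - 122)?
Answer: -11290417106/132245 ≈ -85375.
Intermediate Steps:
A(b) = b**2
W = -575/231 (W = -2 + (5**2 + 201)/(-340 - 122) = -2 + (25 + 201)/(-462) = -2 + 226*(-1/462) = -2 - 113/231 = -575/231 ≈ -2.4892)
G(f) = -231/132245 (G(f) = 1/(-570 - 575/231) = 1/(-132245/231) = -231/132245)
G(561) - 85375 = -231/132245 - 85375 = -11290417106/132245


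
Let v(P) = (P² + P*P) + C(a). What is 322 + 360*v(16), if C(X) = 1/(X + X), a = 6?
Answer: 184672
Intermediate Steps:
C(X) = 1/(2*X)
v(P) = 1/12 + 2*P² (v(P) = (P² + P*P) + (½)/6 = (P² + P²) + (½)*(⅙) = 2*P² + 1/12 = 1/12 + 2*P²)
322 + 360*v(16) = 322 + 360*(1/12 + 2*16²) = 322 + 360*(1/12 + 2*256) = 322 + 360*(1/12 + 512) = 322 + 360*(6145/12) = 322 + 184350 = 184672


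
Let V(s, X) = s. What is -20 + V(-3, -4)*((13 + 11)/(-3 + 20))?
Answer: -412/17 ≈ -24.235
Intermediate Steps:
-20 + V(-3, -4)*((13 + 11)/(-3 + 20)) = -20 - 3*(13 + 11)/(-3 + 20) = -20 - 72/17 = -412/17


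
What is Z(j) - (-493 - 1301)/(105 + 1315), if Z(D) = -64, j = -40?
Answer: -44543/710 ≈ -62.737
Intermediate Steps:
Z(j) - (-493 - 1301)/(105 + 1315) = -64 - (-493 - 1301)/(105 + 1315) = -64 - (-1794)/1420 = -64 - 1*(-897/710) = -64 + 897/710 = -44543/710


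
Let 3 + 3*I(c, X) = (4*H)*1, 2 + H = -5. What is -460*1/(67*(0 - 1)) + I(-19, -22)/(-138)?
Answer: 192517/27738 ≈ 6.9406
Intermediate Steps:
H = -7 (H = -2 - 5 = -7)
I(c, X) = -31/3 (I(c, X) = -1 + ((4*(-7))*1)/3 = -1 + (-28*1)/3 = -1 + (⅓)*(-28) = -1 - 28/3 = -31/3)
-460*1/(67*(0 - 1)) + I(-19, -22)/(-138) = -460*1/(67*(0 - 1)) - 31/3/(-138) = -460/((-1*67)) - 31/3*(-1/138) = -460/(-67) + 31/414 = -460*(-1/67) + 31/414 = 460/67 + 31/414 = 192517/27738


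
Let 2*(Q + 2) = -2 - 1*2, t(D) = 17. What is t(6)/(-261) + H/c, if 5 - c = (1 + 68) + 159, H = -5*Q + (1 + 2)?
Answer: -9794/58203 ≈ -0.16827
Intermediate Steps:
Q = -4 (Q = -2 + (-2 - 1*2)/2 = -2 + (-2 - 2)/2 = -2 + (1/2)*(-4) = -2 - 2 = -4)
H = 23 (H = -5*(-4) + (1 + 2) = 20 + 3 = 23)
c = -223 (c = 5 - ((1 + 68) + 159) = 5 - (69 + 159) = 5 - 1*228 = 5 - 228 = -223)
t(6)/(-261) + H/c = 17/(-261) + 23/(-223) = 17*(-1/261) + 23*(-1/223) = -17/261 - 23/223 = -9794/58203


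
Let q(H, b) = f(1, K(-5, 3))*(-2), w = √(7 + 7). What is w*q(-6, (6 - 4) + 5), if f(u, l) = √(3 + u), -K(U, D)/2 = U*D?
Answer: -4*√14 ≈ -14.967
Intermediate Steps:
K(U, D) = -2*D*U (K(U, D) = -2*U*D = -2*D*U)
w = √14 ≈ 3.7417
q(H, b) = -4 (q(H, b) = √(3 + 1)*(-2) = √4*(-2) = 2*(-2) = -4)
w*q(-6, (6 - 4) + 5) = √14*(-4) = -4*√14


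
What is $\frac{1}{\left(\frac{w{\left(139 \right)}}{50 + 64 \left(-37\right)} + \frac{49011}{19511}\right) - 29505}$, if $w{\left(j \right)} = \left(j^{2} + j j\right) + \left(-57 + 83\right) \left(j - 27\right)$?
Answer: $- \frac{22613249}{667552488043} \approx -3.3875 \cdot 10^{-5}$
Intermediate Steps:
$w{\left(j \right)} = -702 + 2 j^{2} + 26 j$ ($w{\left(j \right)} = \left(j^{2} + j^{2}\right) + 26 \left(-27 + j\right) = 2 j^{2} + \left(-702 + 26 j\right) = -702 + 2 j^{2} + 26 j$)
$\frac{1}{\left(\frac{w{\left(139 \right)}}{50 + 64 \left(-37\right)} + \frac{49011}{19511}\right) - 29505} = \frac{1}{\left(\frac{-702 + 2 \cdot 139^{2} + 26 \cdot 139}{50 + 64 \left(-37\right)} + \frac{49011}{19511}\right) - 29505} = \frac{1}{\left(\frac{-702 + 2 \cdot 19321 + 3614}{50 - 2368} + 49011 \cdot \frac{1}{19511}\right) - 29505} = \frac{1}{\left(\frac{-702 + 38642 + 3614}{-2318} + \frac{49011}{19511}\right) - 29505} = \frac{1}{\left(41554 \left(- \frac{1}{2318}\right) + \frac{49011}{19511}\right) - 29505} = \frac{1}{\left(- \frac{20777}{1159} + \frac{49011}{19511}\right) - 29505} = \frac{1}{- \frac{348576298}{22613249} - 29505} = \frac{1}{- \frac{667552488043}{22613249}} = - \frac{22613249}{667552488043}$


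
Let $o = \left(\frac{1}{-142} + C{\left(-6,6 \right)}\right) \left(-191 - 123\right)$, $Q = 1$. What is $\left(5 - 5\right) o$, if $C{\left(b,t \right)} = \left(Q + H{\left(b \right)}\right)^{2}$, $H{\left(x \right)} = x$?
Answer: $0$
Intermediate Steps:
$C{\left(b,t \right)} = \left(1 + b\right)^{2}$
$o = - \frac{557193}{71}$ ($o = \left(\frac{1}{-142} + \left(1 - 6\right)^{2}\right) \left(-191 - 123\right) = \left(- \frac{1}{142} + \left(-5\right)^{2}\right) \left(-314\right) = \left(- \frac{1}{142} + 25\right) \left(-314\right) = \frac{3549}{142} \left(-314\right) = - \frac{557193}{71} \approx -7847.8$)
$\left(5 - 5\right) o = \left(5 - 5\right) \left(- \frac{557193}{71}\right) = 0 \left(- \frac{557193}{71}\right) = 0$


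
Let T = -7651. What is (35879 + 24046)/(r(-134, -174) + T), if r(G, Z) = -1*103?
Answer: -59925/7754 ≈ -7.7283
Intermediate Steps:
r(G, Z) = -103
(35879 + 24046)/(r(-134, -174) + T) = (35879 + 24046)/(-103 - 7651) = 59925/(-7754) = 59925*(-1/7754) = -59925/7754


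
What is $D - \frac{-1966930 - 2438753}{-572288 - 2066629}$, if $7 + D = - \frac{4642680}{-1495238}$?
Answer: $- \frac{3659426716786}{657634829541} \approx -5.5645$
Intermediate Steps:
$D = - \frac{2911993}{747619}$ ($D = -7 - \frac{4642680}{-1495238} = -7 - - \frac{2321340}{747619} = -7 + \frac{2321340}{747619} = - \frac{2911993}{747619} \approx -3.895$)
$D - \frac{-1966930 - 2438753}{-572288 - 2066629} = - \frac{2911993}{747619} - \frac{-1966930 - 2438753}{-572288 - 2066629} = - \frac{2911993}{747619} - - \frac{4405683}{-2638917} = - \frac{2911993}{747619} - \left(-4405683\right) \left(- \frac{1}{2638917}\right) = - \frac{2911993}{747619} - \frac{1468561}{879639} = - \frac{3659426716786}{657634829541}$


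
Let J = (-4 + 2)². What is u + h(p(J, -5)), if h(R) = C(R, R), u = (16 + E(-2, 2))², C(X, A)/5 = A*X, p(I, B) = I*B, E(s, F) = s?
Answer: 2196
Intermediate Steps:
J = 4 (J = (-2)² = 4)
p(I, B) = B*I
C(X, A) = 5*A*X (C(X, A) = 5*(A*X) = 5*A*X)
u = 196 (u = (16 - 2)² = 14² = 196)
h(R) = 5*R² (h(R) = 5*R*R = 5*R²)
u + h(p(J, -5)) = 196 + 5*(-5*4)² = 196 + 5*(-20)² = 196 + 5*400 = 196 + 2000 = 2196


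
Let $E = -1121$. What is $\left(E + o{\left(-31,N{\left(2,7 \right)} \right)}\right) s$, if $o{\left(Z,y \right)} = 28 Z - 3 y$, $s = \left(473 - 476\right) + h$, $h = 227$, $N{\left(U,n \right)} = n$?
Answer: $-450240$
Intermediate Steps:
$s = 224$ ($s = \left(473 - 476\right) + 227 = -3 + 227 = 224$)
$o{\left(Z,y \right)} = - 3 y + 28 Z$
$\left(E + o{\left(-31,N{\left(2,7 \right)} \right)}\right) s = \left(-1121 + \left(\left(-3\right) 7 + 28 \left(-31\right)\right)\right) 224 = \left(-1121 - 889\right) 224 = \left(-2010\right) 224 = -450240$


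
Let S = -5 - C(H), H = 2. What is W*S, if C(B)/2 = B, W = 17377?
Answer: -156393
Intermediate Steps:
C(B) = 2*B
S = -9 (S = -5 - 2*2 = -5 - 1*4 = -5 - 4 = -9)
W*S = 17377*(-9) = -156393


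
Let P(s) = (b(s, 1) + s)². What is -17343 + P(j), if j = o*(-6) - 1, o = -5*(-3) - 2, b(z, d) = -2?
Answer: -10782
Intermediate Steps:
o = 13 (o = 15 - 2 = 13)
j = -79 (j = 13*(-6) - 1 = -78 - 1 = -79)
P(s) = (-2 + s)²
-17343 + P(j) = -17343 + (-2 - 79)² = -17343 + (-81)² = -17343 + 6561 = -10782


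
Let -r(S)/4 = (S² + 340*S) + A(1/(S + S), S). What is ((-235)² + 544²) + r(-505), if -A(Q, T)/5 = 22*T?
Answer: -204339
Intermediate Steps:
A(Q, T) = -110*T
r(S) = -920*S - 4*S² (r(S) = -4*((S² + 340*S) - 110*S) = -4*(S² + 230*S) = -920*S - 4*S²)
((-235)² + 544²) + r(-505) = ((-235)² + 544²) + 4*(-505)*(-230 - 1*(-505)) = (55225 + 295936) + 4*(-505)*(-230 + 505) = 351161 + 4*(-505)*275 = 351161 - 555500 = -204339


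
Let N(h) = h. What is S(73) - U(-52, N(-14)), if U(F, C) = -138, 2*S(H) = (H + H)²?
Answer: 10796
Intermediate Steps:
S(H) = 2*H² (S(H) = (H + H)²/2 = (2*H)²/2 = (4*H²)/2 = 2*H²)
S(73) - U(-52, N(-14)) = 2*73² - 1*(-138) = 2*5329 + 138 = 10658 + 138 = 10796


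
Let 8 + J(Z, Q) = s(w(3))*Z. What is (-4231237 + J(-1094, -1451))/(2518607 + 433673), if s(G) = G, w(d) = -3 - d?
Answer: -4224681/2952280 ≈ -1.4310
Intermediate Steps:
J(Z, Q) = -8 - 6*Z (J(Z, Q) = -8 + (-3 - 1*3)*Z = -8 + (-3 - 3)*Z = -8 - 6*Z)
(-4231237 + J(-1094, -1451))/(2518607 + 433673) = (-4231237 + (-8 - 6*(-1094)))/(2518607 + 433673) = (-4231237 + (-8 + 6564))/2952280 = (-4231237 + 6556)*(1/2952280) = -4224681*1/2952280 = -4224681/2952280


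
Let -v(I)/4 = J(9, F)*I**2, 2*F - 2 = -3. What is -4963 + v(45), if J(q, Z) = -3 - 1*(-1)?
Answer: 11237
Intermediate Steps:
F = -1/2 (F = 1 + (1/2)*(-3) = 1 - 3/2 = -1/2 ≈ -0.50000)
J(q, Z) = -2 (J(q, Z) = -3 + 1 = -2)
v(I) = 8*I**2 (v(I) = -(-8)*I**2 = 8*I**2)
-4963 + v(45) = -4963 + 8*45**2 = -4963 + 8*2025 = -4963 + 16200 = 11237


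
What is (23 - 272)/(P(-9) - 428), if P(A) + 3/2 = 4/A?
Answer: 4482/7739 ≈ 0.57914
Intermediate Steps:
P(A) = -3/2 + 4/A
(23 - 272)/(P(-9) - 428) = (23 - 272)/((-3/2 + 4/(-9)) - 428) = -249/((-3/2 + 4*(-1/9)) - 428) = -249/((-3/2 - 4/9) - 428) = -249/(-35/18 - 428) = -249/(-7739/18) = -249*(-18/7739) = 4482/7739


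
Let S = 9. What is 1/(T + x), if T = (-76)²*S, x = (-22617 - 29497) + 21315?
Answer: 1/21185 ≈ 4.7203e-5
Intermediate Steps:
x = -30799 (x = -52114 + 21315 = -30799)
T = 51984 (T = (-76)²*9 = 5776*9 = 51984)
1/(T + x) = 1/(51984 - 30799) = 1/21185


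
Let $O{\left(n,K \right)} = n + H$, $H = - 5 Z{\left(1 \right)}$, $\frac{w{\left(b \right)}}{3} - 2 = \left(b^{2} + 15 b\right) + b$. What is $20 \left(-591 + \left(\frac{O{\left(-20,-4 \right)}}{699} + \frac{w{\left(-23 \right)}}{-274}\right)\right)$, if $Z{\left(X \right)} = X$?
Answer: $- \frac{1135405270}{95763} \approx -11856.0$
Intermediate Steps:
$w{\left(b \right)} = 6 + 3 b^{2} + 48 b$ ($w{\left(b \right)} = 6 + 3 \left(\left(b^{2} + 15 b\right) + b\right) = 6 + 3 \left(b^{2} + 16 b\right) = 6 + \left(3 b^{2} + 48 b\right) = 6 + 3 b^{2} + 48 b$)
$H = -5$ ($H = \left(-5\right) 1 = -5$)
$O{\left(n,K \right)} = -5 + n$ ($O{\left(n,K \right)} = n - 5 = -5 + n$)
$20 \left(-591 + \left(\frac{O{\left(-20,-4 \right)}}{699} + \frac{w{\left(-23 \right)}}{-274}\right)\right) = 20 \left(-591 + \left(\frac{-5 - 20}{699} + \frac{6 + 3 \left(-23\right)^{2} + 48 \left(-23\right)}{-274}\right)\right) = 20 \left(-591 + \left(\left(-25\right) \frac{1}{699} + \left(6 + 3 \cdot 529 - 1104\right) \left(- \frac{1}{274}\right)\right)\right) = 20 \left(-591 + \left(- \frac{25}{699} + \left(6 + 1587 - 1104\right) \left(- \frac{1}{274}\right)\right)\right) = 20 \left(-591 + \left(- \frac{25}{699} + 489 \left(- \frac{1}{274}\right)\right)\right) = 20 \left(-591 - \frac{348661}{191526}\right) = 20 \left(- \frac{113540527}{191526}\right) = - \frac{1135405270}{95763}$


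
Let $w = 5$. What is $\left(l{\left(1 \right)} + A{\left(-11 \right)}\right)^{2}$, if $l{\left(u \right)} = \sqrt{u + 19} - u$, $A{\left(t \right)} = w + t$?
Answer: $69 - 28 \sqrt{5} \approx 6.3901$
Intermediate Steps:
$A{\left(t \right)} = 5 + t$
$l{\left(u \right)} = \sqrt{19 + u} - u$
$\left(l{\left(1 \right)} + A{\left(-11 \right)}\right)^{2} = \left(\left(\sqrt{19 + 1} - 1\right) + \left(5 - 11\right)\right)^{2} = \left(\left(\sqrt{20} - 1\right) - 6\right)^{2} = \left(\left(2 \sqrt{5} - 1\right) - 6\right)^{2} = \left(\left(-1 + 2 \sqrt{5}\right) - 6\right)^{2} = \left(-7 + 2 \sqrt{5}\right)^{2}$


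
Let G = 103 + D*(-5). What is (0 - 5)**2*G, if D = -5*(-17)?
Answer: -8050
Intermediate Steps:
D = 85
G = -322 (G = 103 + 85*(-5) = 103 - 425 = -322)
(0 - 5)**2*G = (0 - 5)**2*(-322) = (-5)**2*(-322) = 25*(-322) = -8050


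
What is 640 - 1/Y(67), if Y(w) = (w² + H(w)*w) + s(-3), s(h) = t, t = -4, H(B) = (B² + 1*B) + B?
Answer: 201104639/314226 ≈ 640.00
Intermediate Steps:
H(B) = B² + 2*B (H(B) = (B² + B) + B = (B + B²) + B = B² + 2*B)
s(h) = -4
Y(w) = -4 + w² + w²*(2 + w) (Y(w) = (w² + (w*(2 + w))*w) - 4 = (w² + w²*(2 + w)) - 4 = -4 + w² + w²*(2 + w))
640 - 1/Y(67) = 640 - 1/(-4 + 67³ + 3*67²) = 640 - 1/(-4 + 300763 + 3*4489) = 640 - 1/(-4 + 300763 + 13467) = 640 - 1/314226 = 201104639/314226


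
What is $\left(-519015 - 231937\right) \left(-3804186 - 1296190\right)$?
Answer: $3830137557952$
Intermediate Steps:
$\left(-519015 - 231937\right) \left(-3804186 - 1296190\right) = \left(-750952\right) \left(-5100376\right) = 3830137557952$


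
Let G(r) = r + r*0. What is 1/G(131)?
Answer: 1/131 ≈ 0.0076336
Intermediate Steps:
G(r) = r (G(r) = r + 0 = r)
1/G(131) = 1/131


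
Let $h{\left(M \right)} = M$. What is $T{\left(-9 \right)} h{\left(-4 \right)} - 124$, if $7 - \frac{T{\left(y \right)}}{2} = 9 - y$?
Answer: $-36$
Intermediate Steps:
$T{\left(y \right)} = -4 + 2 y$ ($T{\left(y \right)} = 14 - 2 \left(9 - y\right) = 14 + \left(-18 + 2 y\right) = -4 + 2 y$)
$T{\left(-9 \right)} h{\left(-4 \right)} - 124 = \left(-4 + 2 \left(-9\right)\right) \left(-4\right) - 124 = \left(-4 - 18\right) \left(-4\right) - 124 = \left(-22\right) \left(-4\right) - 124 = 88 - 124 = -36$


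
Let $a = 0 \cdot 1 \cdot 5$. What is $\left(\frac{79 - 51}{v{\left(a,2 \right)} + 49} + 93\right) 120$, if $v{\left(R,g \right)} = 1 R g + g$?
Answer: $\frac{190840}{17} \approx 11226.0$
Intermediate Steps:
$a = 0$ ($a = 0 \cdot 5 = 0$)
$v{\left(R,g \right)} = g + R g$ ($v{\left(R,g \right)} = R g + g = g + R g$)
$\left(\frac{79 - 51}{v{\left(a,2 \right)} + 49} + 93\right) 120 = \left(\frac{79 - 51}{2 \left(1 + 0\right) + 49} + 93\right) 120 = \left(\frac{79 - 51}{2 \cdot 1 + 49} + 93\right) 120 = \left(\frac{28}{2 + 49} + 93\right) 120 = \left(\frac{28}{51} + 93\right) 120 = \frac{4771}{51} \cdot 120 = \frac{190840}{17}$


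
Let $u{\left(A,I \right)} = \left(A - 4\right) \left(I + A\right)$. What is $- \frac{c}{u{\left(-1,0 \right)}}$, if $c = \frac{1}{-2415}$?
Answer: $\frac{1}{12075} \approx 8.2816 \cdot 10^{-5}$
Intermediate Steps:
$u{\left(A,I \right)} = \left(-4 + A\right) \left(A + I\right)$
$c = - \frac{1}{2415} \approx -0.00041408$
$- \frac{c}{u{\left(-1,0 \right)}} = - \frac{-1}{2415 \left(\left(-1\right)^{2} - -4 - 0 - 0\right)} = - \frac{-1}{2415 \left(1 + 4 + 0 + 0\right)} = - \frac{-1}{2415 \cdot 5} = \left(-1\right) \left(- \frac{1}{12075}\right) = \frac{1}{12075}$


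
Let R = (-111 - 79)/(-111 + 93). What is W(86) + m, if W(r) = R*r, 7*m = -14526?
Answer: -73544/63 ≈ -1167.4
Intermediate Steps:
m = -14526/7 (m = (⅐)*(-14526) = -14526/7 ≈ -2075.1)
R = 95/9 (R = -190/(-18) = -190*(-1/18) = 95/9 ≈ 10.556)
W(r) = 95*r/9
W(86) + m = (95/9)*86 - 14526/7 = 8170/9 - 14526/7 = -73544/63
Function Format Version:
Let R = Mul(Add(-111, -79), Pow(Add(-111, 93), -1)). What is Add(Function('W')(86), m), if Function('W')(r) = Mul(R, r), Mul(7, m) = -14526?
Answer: Rational(-73544, 63) ≈ -1167.4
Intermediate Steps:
m = Rational(-14526, 7) (m = Mul(Rational(1, 7), -14526) = Rational(-14526, 7) ≈ -2075.1)
R = Rational(95, 9) (R = Mul(-190, Pow(-18, -1)) = Mul(-190, Rational(-1, 18)) = Rational(95, 9) ≈ 10.556)
Function('W')(r) = Mul(Rational(95, 9), r)
Add(Function('W')(86), m) = Add(Mul(Rational(95, 9), 86), Rational(-14526, 7)) = Add(Rational(8170, 9), Rational(-14526, 7)) = Rational(-73544, 63)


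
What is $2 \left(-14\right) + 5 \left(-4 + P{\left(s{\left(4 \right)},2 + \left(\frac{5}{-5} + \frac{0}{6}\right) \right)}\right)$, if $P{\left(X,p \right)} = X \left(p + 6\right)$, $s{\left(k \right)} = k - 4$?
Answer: $-48$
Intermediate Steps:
$s{\left(k \right)} = -4 + k$
$P{\left(X,p \right)} = X \left(6 + p\right)$
$2 \left(-14\right) + 5 \left(-4 + P{\left(s{\left(4 \right)},2 + \left(\frac{5}{-5} + \frac{0}{6}\right) \right)}\right) = 2 \left(-14\right) + 5 \left(-4 + \left(-4 + 4\right) \left(6 + \left(2 + \left(\frac{5}{-5} + \frac{0}{6}\right)\right)\right)\right) = -28 + 5 \left(-4 + 0 \left(6 + \left(2 + \left(5 \left(- \frac{1}{5}\right) + 0 \cdot \frac{1}{6}\right)\right)\right)\right) = -28 + 5 \left(-4 + 0 \left(6 + \left(2 + \left(-1 + 0\right)\right)\right)\right) = -28 + 5 \left(-4 + 0 \left(6 + \left(2 - 1\right)\right)\right) = -28 + 5 \left(-4 + 0 \left(6 + 1\right)\right) = -28 + 5 \left(-4 + 0 \cdot 7\right) = -28 + 5 \left(-4 + 0\right) = -28 + 5 \left(-4\right) = -28 - 20 = -48$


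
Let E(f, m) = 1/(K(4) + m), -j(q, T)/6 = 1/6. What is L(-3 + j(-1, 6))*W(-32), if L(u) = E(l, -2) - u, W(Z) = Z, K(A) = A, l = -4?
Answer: -144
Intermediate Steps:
j(q, T) = -1 (j(q, T) = -6/6 = -6*⅙ = -1)
E(f, m) = 1/(4 + m)
L(u) = ½ - u (L(u) = 1/(4 - 2) - u = 1/2 - u = ½ - u)
L(-3 + j(-1, 6))*W(-32) = (½ - (-3 - 1))*(-32) = (½ - 1*(-4))*(-32) = (½ + 4)*(-32) = (9/2)*(-32) = -144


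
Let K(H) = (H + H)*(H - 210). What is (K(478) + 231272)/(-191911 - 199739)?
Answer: -6964/5595 ≈ -1.2447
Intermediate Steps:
K(H) = 2*H*(-210 + H) (K(H) = (2*H)*(-210 + H) = 2*H*(-210 + H))
(K(478) + 231272)/(-191911 - 199739) = (2*478*(-210 + 478) + 231272)/(-191911 - 199739) = (2*478*268 + 231272)/(-391650) = (256208 + 231272)*(-1/391650) = 487480*(-1/391650) = -6964/5595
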